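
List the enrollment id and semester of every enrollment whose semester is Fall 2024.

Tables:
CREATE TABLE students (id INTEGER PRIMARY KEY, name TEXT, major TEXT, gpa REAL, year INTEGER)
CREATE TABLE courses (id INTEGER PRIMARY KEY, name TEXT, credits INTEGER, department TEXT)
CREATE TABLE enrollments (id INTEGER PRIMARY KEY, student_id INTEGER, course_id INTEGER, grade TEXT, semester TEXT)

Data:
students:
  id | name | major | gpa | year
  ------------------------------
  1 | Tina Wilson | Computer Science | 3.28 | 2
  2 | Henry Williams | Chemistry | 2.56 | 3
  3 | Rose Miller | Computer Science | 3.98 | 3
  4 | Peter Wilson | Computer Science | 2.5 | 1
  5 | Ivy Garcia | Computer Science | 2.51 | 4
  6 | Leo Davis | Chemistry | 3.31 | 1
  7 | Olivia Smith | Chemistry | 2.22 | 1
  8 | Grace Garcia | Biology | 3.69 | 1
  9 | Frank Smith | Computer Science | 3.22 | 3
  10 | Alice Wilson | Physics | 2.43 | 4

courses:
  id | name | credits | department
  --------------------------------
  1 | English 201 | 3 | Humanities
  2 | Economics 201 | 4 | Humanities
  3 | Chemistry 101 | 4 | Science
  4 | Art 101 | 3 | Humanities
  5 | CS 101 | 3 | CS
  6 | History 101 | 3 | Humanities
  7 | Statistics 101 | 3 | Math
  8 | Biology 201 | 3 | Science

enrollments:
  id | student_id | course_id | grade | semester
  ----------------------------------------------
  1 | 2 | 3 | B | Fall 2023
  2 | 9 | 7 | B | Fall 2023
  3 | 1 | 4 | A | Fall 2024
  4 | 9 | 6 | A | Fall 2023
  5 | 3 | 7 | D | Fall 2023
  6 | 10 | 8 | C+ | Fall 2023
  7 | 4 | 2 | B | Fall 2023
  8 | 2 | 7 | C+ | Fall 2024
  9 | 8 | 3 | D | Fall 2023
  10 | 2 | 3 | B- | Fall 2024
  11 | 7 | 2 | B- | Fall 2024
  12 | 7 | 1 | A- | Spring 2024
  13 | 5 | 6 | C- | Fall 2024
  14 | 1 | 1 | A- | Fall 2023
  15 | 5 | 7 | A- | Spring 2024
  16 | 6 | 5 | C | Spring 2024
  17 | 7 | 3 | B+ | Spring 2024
SELECT id, semester FROM enrollments WHERE semester = 'Fall 2024'

Execution result:
id | semester
3 | Fall 2024
8 | Fall 2024
10 | Fall 2024
11 | Fall 2024
13 | Fall 2024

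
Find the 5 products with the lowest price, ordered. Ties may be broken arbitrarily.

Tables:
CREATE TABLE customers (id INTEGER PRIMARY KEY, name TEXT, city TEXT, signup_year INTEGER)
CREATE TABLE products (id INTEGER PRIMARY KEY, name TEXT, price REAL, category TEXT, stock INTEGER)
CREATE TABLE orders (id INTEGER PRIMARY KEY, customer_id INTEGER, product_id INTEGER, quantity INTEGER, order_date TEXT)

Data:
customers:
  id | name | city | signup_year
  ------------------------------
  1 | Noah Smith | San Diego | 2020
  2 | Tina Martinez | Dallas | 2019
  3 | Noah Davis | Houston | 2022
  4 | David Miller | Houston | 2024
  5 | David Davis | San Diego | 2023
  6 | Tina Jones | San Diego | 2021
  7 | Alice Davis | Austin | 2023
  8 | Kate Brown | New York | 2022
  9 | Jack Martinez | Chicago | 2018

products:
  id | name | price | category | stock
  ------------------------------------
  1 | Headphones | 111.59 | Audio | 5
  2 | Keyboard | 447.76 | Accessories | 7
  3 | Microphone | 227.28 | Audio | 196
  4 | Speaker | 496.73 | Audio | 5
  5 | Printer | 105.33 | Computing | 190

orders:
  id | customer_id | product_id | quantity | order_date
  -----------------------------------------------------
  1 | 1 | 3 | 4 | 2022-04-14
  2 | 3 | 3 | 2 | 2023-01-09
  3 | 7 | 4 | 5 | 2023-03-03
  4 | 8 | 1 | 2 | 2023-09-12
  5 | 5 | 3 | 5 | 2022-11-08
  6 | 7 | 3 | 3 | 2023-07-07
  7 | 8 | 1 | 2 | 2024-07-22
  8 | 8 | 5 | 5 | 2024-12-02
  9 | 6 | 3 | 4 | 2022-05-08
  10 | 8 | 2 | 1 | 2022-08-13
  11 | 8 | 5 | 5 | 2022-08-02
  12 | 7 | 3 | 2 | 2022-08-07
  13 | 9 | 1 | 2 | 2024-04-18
SELECT name, price FROM products ORDER BY price ASC LIMIT 5

Execution result:
name | price
Printer | 105.33
Headphones | 111.59
Microphone | 227.28
Keyboard | 447.76
Speaker | 496.73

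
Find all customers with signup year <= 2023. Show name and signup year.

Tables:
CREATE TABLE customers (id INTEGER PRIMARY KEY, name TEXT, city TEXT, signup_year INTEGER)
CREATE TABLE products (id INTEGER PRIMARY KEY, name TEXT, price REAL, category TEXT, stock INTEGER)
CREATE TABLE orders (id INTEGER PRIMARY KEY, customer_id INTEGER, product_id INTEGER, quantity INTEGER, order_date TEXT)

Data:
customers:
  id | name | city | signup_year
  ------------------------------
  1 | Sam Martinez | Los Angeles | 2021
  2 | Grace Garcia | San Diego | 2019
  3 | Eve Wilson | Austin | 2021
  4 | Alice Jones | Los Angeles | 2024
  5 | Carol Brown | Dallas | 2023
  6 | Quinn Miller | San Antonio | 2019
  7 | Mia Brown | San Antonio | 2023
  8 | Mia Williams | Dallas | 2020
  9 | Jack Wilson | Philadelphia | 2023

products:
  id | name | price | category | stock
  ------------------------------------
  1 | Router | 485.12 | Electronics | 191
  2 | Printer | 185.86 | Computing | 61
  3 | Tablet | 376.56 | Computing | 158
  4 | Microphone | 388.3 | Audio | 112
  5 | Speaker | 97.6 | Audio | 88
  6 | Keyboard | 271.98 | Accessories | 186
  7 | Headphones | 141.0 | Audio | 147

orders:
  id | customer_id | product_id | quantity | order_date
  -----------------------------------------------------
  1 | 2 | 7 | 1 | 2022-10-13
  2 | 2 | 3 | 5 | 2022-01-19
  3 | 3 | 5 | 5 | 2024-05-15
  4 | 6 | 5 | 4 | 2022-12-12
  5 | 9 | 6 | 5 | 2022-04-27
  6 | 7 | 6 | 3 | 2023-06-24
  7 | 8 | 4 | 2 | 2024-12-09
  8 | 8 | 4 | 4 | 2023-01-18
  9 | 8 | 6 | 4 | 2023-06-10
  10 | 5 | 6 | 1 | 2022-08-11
SELECT name, signup_year FROM customers WHERE signup_year <= 2023

Execution result:
name | signup_year
Sam Martinez | 2021
Grace Garcia | 2019
Eve Wilson | 2021
Carol Brown | 2023
Quinn Miller | 2019
Mia Brown | 2023
Mia Williams | 2020
Jack Wilson | 2023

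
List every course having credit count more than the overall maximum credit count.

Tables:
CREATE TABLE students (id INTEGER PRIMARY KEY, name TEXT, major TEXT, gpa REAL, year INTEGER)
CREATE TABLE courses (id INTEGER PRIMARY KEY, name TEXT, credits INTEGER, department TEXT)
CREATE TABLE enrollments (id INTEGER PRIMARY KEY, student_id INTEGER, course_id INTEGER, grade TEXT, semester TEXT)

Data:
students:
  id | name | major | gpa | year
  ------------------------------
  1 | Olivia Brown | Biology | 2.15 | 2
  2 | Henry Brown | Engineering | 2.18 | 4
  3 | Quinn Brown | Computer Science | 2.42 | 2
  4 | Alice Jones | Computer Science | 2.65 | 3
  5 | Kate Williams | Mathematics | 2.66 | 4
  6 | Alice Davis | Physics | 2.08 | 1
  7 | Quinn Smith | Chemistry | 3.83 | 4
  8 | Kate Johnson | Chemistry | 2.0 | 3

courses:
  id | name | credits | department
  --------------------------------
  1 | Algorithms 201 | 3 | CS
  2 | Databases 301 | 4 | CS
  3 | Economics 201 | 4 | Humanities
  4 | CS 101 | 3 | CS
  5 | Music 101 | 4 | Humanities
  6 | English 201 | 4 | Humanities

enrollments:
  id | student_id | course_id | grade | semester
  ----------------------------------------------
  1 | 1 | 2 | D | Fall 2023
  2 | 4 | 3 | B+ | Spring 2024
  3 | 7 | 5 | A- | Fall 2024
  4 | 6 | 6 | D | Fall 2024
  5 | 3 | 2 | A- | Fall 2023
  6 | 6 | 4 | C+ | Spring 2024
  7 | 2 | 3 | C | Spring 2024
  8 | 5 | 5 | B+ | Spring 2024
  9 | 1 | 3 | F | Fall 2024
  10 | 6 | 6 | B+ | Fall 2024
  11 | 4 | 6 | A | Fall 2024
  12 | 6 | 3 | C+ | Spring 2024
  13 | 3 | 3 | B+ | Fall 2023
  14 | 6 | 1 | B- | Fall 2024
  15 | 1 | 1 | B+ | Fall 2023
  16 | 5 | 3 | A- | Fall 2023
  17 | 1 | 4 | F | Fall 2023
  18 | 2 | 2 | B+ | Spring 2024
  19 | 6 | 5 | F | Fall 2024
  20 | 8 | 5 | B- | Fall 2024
SELECT name, credits FROM courses WHERE credits > (SELECT MAX(credits) FROM courses)

Execution result:
(no rows)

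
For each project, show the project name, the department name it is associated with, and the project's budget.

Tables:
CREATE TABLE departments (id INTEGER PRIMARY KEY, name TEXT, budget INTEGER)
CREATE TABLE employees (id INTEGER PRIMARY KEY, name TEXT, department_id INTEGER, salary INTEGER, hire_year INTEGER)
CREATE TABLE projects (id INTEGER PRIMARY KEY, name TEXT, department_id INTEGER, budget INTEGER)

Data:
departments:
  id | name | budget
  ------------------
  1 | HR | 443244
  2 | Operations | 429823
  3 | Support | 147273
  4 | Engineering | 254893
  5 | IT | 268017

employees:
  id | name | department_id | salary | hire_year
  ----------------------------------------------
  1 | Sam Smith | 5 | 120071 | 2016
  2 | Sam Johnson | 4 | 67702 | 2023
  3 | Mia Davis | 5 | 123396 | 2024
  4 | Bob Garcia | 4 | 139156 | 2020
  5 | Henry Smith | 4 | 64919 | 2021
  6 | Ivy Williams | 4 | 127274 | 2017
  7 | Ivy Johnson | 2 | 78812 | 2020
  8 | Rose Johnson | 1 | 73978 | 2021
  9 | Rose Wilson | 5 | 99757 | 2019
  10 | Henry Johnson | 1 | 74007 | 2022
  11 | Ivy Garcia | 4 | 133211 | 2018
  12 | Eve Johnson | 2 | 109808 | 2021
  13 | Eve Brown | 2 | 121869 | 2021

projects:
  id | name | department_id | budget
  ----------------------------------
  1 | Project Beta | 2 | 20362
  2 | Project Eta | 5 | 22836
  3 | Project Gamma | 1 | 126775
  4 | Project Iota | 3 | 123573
SELECT c.name, p.name AS department, c.budget FROM projects c JOIN departments p ON c.department_id = p.id

Execution result:
name | department | budget
Project Beta | Operations | 20362
Project Eta | IT | 22836
Project Gamma | HR | 126775
Project Iota | Support | 123573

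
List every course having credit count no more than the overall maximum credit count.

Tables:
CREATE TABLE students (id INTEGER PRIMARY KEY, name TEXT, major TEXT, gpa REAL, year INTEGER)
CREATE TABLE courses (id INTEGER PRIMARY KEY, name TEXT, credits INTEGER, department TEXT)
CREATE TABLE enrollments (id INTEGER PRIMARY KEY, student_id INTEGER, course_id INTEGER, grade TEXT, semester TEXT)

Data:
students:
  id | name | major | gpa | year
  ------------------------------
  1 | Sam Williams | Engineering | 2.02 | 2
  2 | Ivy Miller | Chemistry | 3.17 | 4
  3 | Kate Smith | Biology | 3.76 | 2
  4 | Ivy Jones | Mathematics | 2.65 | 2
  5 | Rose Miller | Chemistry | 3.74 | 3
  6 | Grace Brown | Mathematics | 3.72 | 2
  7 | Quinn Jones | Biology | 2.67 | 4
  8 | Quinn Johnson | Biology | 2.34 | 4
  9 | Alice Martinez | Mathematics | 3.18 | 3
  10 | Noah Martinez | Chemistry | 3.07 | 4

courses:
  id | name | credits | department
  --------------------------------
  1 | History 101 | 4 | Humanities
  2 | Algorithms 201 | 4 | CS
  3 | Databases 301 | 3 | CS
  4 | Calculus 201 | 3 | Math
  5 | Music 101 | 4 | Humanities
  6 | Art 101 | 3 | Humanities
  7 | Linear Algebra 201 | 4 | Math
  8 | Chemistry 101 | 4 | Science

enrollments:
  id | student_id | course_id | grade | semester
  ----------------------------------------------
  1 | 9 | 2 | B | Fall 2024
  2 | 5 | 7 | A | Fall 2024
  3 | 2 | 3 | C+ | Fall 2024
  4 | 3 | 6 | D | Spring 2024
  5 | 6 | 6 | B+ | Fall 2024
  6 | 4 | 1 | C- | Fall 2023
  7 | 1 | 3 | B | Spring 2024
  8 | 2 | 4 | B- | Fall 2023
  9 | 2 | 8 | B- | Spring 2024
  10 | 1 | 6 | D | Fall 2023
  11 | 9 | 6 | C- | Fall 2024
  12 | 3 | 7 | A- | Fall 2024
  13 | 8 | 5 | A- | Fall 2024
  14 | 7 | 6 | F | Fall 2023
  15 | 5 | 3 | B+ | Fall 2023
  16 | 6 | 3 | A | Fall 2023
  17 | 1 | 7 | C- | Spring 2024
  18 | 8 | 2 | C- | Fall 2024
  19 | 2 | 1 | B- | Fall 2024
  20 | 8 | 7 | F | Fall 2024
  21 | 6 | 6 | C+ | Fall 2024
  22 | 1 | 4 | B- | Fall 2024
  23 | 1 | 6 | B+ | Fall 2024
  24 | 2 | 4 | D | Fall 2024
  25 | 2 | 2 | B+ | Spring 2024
SELECT name, credits FROM courses WHERE credits <= (SELECT MAX(credits) FROM courses)

Execution result:
name | credits
History 101 | 4
Algorithms 201 | 4
Databases 301 | 3
Calculus 201 | 3
Music 101 | 4
Art 101 | 3
Linear Algebra 201 | 4
Chemistry 101 | 4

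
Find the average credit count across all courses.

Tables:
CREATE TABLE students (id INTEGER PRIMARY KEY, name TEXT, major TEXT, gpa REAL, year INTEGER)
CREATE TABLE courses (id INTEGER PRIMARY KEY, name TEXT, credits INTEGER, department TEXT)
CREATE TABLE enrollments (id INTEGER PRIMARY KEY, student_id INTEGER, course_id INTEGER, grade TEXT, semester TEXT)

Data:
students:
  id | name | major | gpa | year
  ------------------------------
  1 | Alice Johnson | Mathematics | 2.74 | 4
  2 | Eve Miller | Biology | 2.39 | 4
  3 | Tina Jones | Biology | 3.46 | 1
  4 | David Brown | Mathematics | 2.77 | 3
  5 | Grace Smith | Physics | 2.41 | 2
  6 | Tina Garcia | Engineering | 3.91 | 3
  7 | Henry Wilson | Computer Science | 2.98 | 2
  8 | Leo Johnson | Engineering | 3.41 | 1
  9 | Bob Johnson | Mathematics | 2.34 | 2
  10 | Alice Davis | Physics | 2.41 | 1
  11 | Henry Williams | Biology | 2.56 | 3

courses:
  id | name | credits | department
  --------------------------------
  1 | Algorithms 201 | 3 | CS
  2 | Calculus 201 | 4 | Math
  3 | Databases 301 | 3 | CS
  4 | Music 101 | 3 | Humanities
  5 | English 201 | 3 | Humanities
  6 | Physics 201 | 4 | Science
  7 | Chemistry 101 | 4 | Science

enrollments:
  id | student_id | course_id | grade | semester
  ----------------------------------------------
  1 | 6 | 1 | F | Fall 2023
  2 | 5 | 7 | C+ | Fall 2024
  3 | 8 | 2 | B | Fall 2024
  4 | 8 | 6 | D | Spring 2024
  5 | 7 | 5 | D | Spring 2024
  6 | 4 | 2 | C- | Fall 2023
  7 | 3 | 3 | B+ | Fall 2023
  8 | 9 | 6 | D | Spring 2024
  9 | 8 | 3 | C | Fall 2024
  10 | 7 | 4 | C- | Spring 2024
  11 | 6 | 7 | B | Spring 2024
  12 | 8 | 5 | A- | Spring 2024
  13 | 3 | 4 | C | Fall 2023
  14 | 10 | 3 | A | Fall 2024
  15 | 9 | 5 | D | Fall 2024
SELECT AVG(credits) FROM courses

Execution result:
3.43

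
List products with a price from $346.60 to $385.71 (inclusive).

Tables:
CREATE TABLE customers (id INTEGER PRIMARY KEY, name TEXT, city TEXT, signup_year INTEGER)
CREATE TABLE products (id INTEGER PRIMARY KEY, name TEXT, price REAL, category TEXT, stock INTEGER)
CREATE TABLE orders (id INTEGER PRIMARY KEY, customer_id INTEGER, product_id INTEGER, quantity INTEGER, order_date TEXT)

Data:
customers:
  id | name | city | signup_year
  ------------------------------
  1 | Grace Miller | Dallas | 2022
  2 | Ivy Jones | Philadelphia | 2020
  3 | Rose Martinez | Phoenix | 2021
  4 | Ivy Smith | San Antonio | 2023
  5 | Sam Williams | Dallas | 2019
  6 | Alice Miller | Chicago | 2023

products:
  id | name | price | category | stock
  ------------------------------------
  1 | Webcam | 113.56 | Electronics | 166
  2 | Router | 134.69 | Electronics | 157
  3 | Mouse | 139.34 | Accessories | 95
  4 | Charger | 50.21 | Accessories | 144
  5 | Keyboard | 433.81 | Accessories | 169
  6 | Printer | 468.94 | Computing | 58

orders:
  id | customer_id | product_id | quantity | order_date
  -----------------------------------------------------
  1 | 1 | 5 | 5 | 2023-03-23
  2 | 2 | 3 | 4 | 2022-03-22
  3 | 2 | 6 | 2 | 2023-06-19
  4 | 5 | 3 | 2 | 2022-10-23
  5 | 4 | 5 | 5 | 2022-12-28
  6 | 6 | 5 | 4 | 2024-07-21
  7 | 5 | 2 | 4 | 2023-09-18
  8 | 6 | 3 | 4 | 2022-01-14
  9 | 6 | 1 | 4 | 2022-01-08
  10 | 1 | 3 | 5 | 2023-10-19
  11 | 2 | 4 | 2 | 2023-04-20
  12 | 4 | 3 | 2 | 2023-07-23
SELECT name, price FROM products WHERE price BETWEEN 346.6 AND 385.71

Execution result:
(no rows)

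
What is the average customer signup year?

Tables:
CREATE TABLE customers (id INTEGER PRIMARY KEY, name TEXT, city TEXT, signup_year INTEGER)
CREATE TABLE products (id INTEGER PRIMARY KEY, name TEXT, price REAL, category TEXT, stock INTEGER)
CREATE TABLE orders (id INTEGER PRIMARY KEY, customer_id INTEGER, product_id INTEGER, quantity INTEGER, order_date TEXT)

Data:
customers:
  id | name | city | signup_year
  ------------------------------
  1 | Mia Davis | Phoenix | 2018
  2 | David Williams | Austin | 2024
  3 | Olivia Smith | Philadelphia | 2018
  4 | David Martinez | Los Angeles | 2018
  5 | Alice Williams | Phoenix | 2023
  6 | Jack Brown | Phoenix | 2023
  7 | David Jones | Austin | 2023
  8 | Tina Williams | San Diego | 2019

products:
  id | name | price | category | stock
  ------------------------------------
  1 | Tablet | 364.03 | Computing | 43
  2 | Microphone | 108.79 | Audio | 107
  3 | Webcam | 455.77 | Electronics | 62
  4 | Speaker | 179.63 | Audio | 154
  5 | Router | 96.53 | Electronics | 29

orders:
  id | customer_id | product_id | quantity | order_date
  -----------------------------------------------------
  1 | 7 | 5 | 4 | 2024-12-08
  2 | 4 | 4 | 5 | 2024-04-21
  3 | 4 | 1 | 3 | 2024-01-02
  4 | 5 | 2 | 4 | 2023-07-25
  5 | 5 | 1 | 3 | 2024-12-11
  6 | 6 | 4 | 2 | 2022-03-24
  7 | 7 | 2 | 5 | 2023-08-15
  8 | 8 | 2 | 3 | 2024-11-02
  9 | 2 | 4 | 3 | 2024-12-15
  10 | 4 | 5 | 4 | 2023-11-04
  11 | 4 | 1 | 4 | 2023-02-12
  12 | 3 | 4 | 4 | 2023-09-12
SELECT AVG(signup_year) FROM customers

Execution result:
2020.75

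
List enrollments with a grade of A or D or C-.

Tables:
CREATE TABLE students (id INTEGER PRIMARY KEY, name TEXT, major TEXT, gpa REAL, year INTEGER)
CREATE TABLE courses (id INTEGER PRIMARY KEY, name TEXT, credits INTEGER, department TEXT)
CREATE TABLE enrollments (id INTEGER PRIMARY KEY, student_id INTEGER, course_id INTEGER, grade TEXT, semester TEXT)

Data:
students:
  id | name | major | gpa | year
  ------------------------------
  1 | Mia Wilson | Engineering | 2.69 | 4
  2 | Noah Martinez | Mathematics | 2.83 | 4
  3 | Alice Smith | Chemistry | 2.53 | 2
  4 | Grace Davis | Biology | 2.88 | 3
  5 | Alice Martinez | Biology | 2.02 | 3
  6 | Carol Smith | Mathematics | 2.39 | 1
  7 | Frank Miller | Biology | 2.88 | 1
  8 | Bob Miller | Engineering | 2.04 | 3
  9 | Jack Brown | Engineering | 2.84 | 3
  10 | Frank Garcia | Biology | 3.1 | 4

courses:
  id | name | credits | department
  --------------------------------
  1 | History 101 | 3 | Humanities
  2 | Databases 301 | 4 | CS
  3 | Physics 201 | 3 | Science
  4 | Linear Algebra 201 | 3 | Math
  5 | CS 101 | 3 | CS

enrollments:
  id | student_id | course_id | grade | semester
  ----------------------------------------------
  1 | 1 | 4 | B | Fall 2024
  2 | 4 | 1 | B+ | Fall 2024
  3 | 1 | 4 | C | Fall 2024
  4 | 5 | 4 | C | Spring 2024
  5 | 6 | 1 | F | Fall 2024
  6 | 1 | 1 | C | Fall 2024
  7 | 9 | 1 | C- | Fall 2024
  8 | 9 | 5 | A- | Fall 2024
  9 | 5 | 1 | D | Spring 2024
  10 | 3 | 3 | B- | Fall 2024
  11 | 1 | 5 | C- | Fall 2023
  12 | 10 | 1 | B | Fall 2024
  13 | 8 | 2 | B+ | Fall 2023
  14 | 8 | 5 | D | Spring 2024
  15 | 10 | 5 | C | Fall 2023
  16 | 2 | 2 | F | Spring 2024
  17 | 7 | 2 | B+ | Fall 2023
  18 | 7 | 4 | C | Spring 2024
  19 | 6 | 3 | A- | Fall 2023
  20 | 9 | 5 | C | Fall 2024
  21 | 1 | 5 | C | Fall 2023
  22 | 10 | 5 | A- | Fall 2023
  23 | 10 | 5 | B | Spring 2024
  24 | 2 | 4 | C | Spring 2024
SELECT id, grade FROM enrollments WHERE grade IN ('A', 'D', 'C-')

Execution result:
id | grade
7 | C-
9 | D
11 | C-
14 | D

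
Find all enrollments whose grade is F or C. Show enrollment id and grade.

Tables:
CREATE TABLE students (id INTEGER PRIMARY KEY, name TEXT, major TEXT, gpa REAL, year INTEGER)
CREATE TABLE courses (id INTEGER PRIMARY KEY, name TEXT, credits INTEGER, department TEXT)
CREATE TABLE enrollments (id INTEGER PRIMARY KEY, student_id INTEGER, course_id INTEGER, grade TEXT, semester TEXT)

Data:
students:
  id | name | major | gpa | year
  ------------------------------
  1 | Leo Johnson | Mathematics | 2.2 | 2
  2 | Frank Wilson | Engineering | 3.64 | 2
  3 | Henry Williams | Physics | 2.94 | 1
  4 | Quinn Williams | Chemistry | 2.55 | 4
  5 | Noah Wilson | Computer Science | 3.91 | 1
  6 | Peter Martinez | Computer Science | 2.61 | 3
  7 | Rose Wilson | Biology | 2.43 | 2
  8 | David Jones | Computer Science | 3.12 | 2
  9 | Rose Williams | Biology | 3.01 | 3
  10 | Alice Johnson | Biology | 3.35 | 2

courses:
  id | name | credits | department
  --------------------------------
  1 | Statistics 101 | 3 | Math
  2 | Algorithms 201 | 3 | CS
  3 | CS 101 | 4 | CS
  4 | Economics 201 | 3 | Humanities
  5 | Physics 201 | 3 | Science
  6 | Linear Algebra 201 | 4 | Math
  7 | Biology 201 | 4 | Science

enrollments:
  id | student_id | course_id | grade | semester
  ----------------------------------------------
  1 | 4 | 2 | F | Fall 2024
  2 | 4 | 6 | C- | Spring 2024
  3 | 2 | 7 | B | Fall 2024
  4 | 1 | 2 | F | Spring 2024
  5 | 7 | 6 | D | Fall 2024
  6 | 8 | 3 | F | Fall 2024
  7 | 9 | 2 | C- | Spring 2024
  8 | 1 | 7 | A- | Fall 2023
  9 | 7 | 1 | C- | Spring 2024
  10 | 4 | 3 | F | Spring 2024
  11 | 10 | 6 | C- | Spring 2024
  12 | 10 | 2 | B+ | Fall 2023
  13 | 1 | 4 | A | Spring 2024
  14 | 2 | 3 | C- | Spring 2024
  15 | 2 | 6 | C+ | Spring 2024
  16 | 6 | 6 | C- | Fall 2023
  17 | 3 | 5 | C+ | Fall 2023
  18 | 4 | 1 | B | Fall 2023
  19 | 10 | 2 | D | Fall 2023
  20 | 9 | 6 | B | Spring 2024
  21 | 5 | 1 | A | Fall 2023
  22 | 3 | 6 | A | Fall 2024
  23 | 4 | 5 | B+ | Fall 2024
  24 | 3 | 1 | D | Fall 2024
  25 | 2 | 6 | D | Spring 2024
SELECT id, grade FROM enrollments WHERE grade IN ('F', 'C')

Execution result:
id | grade
1 | F
4 | F
6 | F
10 | F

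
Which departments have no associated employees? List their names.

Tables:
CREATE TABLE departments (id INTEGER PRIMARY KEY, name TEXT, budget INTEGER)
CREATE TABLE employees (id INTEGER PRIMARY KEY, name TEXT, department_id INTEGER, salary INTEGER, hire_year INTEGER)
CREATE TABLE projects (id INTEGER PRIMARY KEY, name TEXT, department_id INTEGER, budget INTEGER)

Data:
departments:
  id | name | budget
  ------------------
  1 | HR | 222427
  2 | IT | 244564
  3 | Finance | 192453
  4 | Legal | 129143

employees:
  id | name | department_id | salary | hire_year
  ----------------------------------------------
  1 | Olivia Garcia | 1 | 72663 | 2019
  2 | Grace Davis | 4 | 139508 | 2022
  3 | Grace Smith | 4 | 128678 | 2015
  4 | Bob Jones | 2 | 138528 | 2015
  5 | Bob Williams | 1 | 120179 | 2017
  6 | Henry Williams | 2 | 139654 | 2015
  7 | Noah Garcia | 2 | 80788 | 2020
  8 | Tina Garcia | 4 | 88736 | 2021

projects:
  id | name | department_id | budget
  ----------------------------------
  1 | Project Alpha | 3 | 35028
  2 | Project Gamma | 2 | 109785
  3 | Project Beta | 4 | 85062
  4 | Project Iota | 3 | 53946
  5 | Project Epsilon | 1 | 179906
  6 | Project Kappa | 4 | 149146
SELECT p.name FROM departments p LEFT JOIN employees c ON c.department_id = p.id WHERE c.id IS NULL

Execution result:
Finance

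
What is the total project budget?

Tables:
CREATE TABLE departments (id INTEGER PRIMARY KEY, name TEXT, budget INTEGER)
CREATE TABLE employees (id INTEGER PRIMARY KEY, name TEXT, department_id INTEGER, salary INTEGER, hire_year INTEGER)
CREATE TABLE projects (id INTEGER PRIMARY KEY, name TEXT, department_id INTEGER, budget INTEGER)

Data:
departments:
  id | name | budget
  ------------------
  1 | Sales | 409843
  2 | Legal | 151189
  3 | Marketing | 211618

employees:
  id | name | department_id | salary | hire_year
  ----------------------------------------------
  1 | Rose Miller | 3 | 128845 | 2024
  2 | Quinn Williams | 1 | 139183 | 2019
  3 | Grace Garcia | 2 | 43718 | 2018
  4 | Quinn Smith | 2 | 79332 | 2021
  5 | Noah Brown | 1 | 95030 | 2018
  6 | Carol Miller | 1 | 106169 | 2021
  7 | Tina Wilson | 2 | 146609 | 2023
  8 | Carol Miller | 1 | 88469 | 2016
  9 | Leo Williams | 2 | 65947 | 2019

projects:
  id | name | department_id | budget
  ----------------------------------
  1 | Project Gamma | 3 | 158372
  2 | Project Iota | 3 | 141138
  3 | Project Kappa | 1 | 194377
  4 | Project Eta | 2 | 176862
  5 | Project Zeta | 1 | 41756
SELECT SUM(budget) FROM projects

Execution result:
712505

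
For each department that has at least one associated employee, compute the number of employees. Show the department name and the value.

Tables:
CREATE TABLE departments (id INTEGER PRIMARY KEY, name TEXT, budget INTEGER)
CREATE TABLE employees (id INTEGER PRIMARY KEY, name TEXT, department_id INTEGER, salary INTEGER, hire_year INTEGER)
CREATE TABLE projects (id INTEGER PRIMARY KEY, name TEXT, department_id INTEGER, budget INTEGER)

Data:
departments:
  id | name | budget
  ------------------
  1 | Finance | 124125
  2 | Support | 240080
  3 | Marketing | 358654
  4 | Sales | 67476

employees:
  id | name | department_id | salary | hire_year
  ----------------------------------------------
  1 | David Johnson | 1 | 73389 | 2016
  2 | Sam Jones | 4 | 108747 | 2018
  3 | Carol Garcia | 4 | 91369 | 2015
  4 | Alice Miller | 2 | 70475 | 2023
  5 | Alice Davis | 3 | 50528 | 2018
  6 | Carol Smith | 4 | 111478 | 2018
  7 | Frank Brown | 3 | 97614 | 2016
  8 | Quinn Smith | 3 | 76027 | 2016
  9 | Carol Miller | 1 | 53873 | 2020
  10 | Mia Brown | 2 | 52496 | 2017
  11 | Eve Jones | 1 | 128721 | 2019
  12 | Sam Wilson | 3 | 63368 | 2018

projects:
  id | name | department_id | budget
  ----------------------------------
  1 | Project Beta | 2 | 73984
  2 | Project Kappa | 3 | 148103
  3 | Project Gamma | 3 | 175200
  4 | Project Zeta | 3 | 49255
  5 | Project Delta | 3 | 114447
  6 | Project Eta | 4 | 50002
SELECT p.name, COUNT(*) AS n FROM employees c JOIN departments p ON c.department_id = p.id GROUP BY p.id, p.name

Execution result:
name | n
Finance | 3
Support | 2
Marketing | 4
Sales | 3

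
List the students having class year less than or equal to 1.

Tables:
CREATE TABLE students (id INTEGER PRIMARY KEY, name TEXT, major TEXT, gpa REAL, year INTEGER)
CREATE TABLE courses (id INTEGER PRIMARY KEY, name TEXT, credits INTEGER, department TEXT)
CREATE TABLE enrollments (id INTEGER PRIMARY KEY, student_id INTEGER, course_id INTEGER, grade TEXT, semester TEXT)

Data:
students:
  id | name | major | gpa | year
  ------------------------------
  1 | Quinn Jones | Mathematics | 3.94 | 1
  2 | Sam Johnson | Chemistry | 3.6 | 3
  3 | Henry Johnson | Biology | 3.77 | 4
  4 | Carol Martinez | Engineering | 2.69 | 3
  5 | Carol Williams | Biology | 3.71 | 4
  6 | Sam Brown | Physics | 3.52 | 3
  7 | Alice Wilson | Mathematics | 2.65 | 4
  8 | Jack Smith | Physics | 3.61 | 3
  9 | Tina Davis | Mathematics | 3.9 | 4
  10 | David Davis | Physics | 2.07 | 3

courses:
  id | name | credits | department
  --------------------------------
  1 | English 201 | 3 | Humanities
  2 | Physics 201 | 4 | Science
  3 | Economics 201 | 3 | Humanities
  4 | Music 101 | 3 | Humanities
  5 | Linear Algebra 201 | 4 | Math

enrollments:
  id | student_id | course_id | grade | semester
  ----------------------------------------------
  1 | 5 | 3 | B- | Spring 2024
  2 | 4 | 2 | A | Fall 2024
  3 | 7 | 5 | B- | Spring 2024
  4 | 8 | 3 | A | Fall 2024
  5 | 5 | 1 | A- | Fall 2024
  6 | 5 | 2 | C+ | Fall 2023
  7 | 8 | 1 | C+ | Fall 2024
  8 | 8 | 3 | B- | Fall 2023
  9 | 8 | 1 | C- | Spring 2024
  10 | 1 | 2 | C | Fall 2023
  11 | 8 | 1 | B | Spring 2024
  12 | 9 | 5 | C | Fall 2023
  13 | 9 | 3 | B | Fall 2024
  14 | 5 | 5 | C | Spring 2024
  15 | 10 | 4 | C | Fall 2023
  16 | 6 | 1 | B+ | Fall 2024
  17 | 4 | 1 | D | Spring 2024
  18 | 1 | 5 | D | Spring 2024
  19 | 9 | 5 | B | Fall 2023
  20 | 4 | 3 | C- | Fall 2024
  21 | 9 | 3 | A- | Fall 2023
SELECT name, year FROM students WHERE year <= 1

Execution result:
name | year
Quinn Jones | 1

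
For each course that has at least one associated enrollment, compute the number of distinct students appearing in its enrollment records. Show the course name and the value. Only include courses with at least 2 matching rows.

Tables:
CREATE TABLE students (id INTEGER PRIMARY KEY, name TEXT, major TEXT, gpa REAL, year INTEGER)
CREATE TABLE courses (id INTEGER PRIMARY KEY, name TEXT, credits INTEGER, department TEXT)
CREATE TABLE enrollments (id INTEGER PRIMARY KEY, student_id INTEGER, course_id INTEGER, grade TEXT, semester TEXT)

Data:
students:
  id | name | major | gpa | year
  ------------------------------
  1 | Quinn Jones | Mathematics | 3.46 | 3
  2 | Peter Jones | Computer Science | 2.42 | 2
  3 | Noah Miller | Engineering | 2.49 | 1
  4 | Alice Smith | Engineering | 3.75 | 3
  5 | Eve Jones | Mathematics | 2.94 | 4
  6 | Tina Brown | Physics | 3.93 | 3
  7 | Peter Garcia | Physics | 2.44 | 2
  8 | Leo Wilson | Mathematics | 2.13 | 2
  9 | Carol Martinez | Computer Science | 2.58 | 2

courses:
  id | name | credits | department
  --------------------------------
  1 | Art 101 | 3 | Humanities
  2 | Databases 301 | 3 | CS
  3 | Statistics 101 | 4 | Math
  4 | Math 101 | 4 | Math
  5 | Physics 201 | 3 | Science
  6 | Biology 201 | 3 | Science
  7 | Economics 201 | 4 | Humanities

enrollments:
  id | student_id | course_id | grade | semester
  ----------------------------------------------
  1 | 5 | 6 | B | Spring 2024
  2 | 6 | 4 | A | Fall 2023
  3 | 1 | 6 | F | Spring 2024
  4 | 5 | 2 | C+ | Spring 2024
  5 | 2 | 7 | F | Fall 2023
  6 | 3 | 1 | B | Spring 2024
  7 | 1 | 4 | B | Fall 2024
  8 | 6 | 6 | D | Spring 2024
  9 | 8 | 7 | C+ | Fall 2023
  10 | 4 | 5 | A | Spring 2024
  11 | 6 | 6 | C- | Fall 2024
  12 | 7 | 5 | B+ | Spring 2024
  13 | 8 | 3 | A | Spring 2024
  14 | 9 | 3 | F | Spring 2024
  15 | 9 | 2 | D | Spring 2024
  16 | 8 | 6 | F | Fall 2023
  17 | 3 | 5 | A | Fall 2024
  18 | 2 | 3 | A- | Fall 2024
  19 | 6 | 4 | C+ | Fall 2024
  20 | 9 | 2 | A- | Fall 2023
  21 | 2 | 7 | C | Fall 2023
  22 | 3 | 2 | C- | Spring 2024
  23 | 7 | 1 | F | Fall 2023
SELECT p.name, COUNT(DISTINCT c.student_id) AS distinct_student_count FROM enrollments c JOIN courses p ON c.course_id = p.id GROUP BY p.id, p.name HAVING COUNT(*) >= 2

Execution result:
name | distinct_student_count
Art 101 | 2
Databases 301 | 3
Statistics 101 | 3
Math 101 | 2
Physics 201 | 3
Biology 201 | 4
Economics 201 | 2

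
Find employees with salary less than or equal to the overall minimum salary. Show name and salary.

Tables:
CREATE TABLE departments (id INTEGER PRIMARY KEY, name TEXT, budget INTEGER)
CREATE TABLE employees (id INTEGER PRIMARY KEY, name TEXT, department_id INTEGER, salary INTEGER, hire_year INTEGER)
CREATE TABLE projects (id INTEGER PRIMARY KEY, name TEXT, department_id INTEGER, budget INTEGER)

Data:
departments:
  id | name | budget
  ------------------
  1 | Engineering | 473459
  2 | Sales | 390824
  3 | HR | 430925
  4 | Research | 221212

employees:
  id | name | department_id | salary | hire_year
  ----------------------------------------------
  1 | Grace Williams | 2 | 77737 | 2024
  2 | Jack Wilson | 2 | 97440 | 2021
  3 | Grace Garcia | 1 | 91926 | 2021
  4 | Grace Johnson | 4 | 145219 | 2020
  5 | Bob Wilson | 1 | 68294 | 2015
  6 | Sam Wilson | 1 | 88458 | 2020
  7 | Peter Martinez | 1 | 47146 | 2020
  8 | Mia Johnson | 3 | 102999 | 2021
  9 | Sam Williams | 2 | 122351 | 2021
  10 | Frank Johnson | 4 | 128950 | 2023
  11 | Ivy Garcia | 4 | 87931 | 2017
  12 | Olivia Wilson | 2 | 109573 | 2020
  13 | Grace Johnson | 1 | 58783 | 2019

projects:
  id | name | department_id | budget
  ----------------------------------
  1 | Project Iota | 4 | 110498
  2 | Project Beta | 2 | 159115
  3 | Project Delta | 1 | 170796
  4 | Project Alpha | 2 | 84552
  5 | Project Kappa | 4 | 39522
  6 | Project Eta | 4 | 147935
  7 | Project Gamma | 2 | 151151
SELECT name, salary FROM employees WHERE salary <= (SELECT MIN(salary) FROM employees)

Execution result:
name | salary
Peter Martinez | 47146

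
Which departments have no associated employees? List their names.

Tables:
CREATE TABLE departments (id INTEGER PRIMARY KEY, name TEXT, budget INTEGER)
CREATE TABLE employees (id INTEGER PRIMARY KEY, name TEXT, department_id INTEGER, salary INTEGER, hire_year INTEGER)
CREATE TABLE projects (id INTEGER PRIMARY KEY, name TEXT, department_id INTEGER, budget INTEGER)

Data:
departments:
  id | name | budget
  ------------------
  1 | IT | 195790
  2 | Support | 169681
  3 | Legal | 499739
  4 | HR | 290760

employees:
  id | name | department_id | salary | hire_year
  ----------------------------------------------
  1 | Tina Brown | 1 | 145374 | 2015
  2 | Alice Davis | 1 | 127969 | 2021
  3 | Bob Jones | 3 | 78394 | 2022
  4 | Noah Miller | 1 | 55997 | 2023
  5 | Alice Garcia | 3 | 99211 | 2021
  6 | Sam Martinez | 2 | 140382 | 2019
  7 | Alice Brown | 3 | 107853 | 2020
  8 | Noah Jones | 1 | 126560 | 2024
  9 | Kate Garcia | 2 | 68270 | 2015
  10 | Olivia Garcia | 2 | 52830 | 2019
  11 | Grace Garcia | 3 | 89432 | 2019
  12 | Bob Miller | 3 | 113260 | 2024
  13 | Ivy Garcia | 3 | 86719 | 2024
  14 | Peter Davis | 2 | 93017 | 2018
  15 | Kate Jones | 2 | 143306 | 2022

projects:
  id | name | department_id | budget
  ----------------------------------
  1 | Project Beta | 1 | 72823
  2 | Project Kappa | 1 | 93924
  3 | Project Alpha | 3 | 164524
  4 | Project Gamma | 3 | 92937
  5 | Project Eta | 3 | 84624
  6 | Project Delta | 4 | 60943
SELECT p.name FROM departments p LEFT JOIN employees c ON c.department_id = p.id WHERE c.id IS NULL

Execution result:
HR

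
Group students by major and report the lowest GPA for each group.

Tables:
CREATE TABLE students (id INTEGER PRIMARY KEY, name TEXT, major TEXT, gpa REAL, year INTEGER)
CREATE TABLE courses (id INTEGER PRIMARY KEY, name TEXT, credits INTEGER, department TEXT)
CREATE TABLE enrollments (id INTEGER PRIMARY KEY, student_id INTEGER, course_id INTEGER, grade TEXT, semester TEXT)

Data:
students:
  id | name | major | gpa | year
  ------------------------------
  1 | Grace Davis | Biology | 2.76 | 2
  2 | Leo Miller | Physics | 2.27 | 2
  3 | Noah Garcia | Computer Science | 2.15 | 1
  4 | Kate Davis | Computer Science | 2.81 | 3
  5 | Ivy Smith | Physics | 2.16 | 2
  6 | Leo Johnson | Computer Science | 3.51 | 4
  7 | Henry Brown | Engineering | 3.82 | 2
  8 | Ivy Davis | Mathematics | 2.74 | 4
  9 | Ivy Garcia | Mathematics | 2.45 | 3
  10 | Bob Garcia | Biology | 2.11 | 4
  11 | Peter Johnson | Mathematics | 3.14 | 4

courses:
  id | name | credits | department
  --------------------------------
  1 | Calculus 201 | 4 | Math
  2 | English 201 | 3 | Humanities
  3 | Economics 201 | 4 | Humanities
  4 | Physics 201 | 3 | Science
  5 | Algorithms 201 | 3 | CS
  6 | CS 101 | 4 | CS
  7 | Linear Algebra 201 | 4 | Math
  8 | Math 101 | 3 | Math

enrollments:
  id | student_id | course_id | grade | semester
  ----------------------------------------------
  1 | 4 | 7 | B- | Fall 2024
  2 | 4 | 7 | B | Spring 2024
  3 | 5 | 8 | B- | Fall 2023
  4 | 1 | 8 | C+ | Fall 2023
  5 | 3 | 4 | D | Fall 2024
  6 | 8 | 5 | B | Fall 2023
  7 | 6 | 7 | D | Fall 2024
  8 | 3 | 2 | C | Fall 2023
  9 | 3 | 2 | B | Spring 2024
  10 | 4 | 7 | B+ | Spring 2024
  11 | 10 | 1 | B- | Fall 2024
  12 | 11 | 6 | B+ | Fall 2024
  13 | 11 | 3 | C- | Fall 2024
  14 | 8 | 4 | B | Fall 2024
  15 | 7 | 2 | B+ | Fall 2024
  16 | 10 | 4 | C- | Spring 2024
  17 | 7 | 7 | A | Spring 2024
SELECT major, MIN(gpa) AS min_gpa FROM students GROUP BY major

Execution result:
major | min_gpa
Biology | 2.11
Computer Science | 2.15
Engineering | 3.82
Mathematics | 2.45
Physics | 2.16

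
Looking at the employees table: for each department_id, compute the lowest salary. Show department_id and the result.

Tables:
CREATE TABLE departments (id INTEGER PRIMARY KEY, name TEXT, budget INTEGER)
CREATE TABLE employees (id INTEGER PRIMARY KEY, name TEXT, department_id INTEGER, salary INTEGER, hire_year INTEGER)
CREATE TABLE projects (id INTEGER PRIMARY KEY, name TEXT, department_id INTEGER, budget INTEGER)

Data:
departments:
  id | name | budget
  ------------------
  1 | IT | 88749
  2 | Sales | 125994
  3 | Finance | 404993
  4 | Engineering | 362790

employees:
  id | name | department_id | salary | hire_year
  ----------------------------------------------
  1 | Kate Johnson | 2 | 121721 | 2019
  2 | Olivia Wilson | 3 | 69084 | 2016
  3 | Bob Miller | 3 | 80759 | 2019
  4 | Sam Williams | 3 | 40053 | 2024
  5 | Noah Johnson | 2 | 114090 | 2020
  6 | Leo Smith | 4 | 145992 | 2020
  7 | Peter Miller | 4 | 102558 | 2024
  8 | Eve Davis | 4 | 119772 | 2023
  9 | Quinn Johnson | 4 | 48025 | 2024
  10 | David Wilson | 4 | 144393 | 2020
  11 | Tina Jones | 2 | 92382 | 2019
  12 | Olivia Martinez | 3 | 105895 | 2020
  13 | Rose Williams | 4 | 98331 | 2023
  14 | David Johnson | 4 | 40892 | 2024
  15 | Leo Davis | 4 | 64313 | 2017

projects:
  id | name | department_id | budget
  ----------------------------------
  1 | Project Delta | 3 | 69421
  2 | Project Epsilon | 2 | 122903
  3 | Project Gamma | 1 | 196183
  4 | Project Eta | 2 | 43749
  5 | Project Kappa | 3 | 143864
SELECT department_id, MIN(salary) AS min_salary FROM employees GROUP BY department_id

Execution result:
department_id | min_salary
2 | 92382
3 | 40053
4 | 40892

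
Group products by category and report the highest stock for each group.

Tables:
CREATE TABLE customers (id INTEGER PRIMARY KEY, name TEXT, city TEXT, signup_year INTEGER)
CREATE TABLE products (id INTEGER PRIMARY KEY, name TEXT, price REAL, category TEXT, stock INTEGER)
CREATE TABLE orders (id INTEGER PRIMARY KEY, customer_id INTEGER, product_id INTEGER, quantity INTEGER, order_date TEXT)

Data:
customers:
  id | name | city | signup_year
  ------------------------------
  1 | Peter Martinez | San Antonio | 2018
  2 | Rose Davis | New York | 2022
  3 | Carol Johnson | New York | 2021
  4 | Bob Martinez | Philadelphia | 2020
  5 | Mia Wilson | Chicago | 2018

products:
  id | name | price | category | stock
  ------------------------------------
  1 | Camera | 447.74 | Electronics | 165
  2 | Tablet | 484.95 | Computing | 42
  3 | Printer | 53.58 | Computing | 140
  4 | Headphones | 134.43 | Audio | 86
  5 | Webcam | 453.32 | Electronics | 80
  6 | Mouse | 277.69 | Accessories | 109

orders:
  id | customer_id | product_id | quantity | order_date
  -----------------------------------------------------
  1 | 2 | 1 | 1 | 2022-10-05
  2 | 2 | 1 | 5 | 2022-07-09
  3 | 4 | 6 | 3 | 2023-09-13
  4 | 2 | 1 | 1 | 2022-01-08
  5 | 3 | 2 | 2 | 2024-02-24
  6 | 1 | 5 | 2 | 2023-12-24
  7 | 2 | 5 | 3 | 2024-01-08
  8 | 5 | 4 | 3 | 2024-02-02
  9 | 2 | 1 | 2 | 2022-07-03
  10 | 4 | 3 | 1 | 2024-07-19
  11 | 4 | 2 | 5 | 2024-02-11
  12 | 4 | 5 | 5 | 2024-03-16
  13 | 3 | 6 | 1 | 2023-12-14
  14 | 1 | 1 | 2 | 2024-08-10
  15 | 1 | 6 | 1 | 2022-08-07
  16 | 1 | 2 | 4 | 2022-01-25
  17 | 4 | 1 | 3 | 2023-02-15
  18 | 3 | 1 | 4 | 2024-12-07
SELECT category, MAX(stock) AS max_stock FROM products GROUP BY category

Execution result:
category | max_stock
Accessories | 109
Audio | 86
Computing | 140
Electronics | 165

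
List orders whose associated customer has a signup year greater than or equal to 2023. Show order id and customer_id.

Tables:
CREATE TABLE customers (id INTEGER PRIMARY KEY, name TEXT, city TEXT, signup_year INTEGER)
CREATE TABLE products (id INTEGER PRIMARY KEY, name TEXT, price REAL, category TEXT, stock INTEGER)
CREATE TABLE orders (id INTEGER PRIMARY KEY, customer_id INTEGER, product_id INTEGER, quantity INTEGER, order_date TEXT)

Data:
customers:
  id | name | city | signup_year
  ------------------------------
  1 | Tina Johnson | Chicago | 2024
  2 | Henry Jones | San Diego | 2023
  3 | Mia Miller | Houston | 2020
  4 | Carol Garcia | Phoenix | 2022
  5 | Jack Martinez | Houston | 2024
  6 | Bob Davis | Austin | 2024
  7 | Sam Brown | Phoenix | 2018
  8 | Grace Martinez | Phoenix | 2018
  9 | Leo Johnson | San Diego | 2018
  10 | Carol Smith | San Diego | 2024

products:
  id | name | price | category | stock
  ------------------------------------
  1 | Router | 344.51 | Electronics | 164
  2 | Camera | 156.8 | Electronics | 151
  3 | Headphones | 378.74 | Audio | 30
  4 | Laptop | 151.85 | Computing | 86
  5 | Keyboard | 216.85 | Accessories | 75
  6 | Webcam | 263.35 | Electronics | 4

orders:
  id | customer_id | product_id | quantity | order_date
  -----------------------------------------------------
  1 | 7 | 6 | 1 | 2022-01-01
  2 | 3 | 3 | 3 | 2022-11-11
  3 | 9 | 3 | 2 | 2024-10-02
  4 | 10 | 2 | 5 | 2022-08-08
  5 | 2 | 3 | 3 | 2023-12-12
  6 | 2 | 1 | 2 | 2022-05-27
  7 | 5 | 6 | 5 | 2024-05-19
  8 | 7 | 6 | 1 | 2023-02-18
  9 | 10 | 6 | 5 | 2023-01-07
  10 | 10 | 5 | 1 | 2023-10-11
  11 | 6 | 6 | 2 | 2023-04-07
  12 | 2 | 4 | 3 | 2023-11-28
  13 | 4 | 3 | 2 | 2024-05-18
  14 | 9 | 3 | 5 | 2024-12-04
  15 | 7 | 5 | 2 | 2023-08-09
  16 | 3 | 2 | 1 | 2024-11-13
SELECT id, customer_id FROM orders WHERE customer_id IN (SELECT id FROM customers WHERE signup_year >= 2023)

Execution result:
id | customer_id
4 | 10
5 | 2
6 | 2
7 | 5
9 | 10
10 | 10
11 | 6
12 | 2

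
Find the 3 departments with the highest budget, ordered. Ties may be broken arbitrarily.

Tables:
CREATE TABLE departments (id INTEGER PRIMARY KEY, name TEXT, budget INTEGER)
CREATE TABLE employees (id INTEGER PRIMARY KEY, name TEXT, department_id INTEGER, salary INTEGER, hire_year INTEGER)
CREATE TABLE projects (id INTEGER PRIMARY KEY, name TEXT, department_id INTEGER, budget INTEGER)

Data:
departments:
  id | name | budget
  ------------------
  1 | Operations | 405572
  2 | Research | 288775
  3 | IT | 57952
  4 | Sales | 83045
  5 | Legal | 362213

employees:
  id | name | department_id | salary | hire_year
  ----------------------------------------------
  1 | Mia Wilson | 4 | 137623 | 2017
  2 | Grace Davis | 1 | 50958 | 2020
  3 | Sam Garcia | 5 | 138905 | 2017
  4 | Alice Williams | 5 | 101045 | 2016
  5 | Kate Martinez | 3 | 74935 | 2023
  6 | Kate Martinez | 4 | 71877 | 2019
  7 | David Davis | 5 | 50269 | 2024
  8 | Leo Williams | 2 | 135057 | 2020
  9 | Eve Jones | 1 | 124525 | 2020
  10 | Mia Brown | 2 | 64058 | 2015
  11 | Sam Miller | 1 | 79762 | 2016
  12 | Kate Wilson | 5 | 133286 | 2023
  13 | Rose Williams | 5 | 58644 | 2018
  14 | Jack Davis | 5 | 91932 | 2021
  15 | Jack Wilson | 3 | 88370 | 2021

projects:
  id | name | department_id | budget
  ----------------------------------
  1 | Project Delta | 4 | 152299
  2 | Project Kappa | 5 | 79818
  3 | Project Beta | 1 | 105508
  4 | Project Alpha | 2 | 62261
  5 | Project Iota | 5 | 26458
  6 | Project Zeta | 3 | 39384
SELECT name, budget FROM departments ORDER BY budget DESC LIMIT 3

Execution result:
name | budget
Operations | 405572
Legal | 362213
Research | 288775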